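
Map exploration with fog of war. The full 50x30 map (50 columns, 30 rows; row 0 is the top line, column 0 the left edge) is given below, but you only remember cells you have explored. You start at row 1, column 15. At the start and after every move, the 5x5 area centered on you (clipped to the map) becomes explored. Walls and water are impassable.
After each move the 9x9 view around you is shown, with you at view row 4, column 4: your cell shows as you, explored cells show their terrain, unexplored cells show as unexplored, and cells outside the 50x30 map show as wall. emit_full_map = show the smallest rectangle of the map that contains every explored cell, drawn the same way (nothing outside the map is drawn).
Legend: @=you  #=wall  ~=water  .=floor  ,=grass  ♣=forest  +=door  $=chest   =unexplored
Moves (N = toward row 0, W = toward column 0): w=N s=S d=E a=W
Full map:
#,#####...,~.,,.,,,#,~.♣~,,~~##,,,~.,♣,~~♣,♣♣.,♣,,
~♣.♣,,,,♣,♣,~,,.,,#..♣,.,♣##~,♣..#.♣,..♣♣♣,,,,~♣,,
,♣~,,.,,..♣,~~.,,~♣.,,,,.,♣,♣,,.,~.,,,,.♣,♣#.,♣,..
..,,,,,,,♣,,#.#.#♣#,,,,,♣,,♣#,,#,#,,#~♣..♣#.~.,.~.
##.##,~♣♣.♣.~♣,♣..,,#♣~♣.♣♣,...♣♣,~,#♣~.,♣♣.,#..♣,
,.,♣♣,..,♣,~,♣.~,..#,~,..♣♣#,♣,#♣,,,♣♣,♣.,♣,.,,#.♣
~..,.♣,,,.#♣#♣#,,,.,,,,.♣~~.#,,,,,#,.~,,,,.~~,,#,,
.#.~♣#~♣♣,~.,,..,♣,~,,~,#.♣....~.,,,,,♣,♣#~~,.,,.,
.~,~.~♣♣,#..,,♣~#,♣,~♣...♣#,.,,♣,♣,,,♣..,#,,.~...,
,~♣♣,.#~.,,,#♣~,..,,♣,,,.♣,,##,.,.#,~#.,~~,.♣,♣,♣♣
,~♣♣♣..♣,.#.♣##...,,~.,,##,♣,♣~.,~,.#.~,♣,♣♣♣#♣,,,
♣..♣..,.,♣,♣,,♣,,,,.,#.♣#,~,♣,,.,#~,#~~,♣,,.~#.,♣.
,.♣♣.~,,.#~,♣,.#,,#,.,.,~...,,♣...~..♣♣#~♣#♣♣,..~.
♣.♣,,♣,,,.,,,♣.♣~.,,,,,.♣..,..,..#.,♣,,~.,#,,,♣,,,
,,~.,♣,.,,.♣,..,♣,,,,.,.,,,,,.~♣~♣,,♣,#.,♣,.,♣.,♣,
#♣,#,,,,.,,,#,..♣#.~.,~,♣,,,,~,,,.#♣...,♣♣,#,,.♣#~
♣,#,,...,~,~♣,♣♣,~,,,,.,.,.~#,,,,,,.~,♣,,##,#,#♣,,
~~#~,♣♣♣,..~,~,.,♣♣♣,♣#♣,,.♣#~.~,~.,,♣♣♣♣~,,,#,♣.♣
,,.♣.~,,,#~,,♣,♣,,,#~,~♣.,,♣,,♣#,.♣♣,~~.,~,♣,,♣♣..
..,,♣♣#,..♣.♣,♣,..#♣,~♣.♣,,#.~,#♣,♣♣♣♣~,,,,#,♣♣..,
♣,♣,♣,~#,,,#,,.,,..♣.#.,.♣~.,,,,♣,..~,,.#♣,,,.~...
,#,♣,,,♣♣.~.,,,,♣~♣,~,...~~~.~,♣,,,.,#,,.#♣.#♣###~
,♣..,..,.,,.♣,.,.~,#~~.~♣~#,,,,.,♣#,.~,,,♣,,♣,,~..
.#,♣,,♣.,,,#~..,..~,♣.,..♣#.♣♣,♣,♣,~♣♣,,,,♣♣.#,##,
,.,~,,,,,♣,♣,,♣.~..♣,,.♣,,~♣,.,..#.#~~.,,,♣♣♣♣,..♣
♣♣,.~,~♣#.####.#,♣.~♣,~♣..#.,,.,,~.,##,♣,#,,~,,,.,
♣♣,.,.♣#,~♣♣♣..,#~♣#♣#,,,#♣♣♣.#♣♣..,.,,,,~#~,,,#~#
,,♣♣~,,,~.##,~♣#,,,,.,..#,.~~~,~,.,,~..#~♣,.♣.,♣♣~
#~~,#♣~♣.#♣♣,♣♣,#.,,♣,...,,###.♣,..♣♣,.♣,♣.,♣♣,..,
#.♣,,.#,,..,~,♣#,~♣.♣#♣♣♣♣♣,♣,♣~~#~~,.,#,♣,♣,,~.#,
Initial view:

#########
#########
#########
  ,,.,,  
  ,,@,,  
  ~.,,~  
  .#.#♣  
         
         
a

#########
#########
#########
  .,,.,, 
  ~,@.,, 
  ~~.,,~ 
  #.#.#♣ 
         
         

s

#########
#########
  .,,.,, 
  ~,,.,, 
  ~~@,,~ 
  #.#.#♣ 
  ~♣,♣.  
         
         

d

#########
#########
 .,,.,,  
 ~,,.,,  
 ~~.@,~  
 #.#.#♣  
 ~♣,♣..  
         
         

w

#########
#########
#########
 .,,.,,  
 ~,,@,,  
 ~~.,,~  
 #.#.#♣  
 ~♣,♣..  
         

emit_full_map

.,,.,,
~,,@,,
~~.,,~
#.#.#♣
~♣,♣..

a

#########
#########
#########
  .,,.,, 
  ~,@.,, 
  ~~.,,~ 
  #.#.#♣ 
  ~♣,♣.. 
         

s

#########
#########
  .,,.,, 
  ~,,.,, 
  ~~@,,~ 
  #.#.#♣ 
  ~♣,♣.. 
         
         

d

#########
#########
 .,,.,,  
 ~,,.,,  
 ~~.@,~  
 #.#.#♣  
 ~♣,♣..  
         
         

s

#########
 .,,.,,  
 ~,,.,,  
 ~~.,,~  
 #.#@#♣  
 ~♣,♣..  
  ♣.~,.  
         
         

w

#########
#########
 .,,.,,  
 ~,,.,,  
 ~~.@,~  
 #.#.#♣  
 ~♣,♣..  
  ♣.~,.  
         

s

#########
 .,,.,,  
 ~,,.,,  
 ~~.,,~  
 #.#@#♣  
 ~♣,♣..  
  ♣.~,.  
         
         

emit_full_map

.,,.,,
~,,.,,
~~.,,~
#.#@#♣
~♣,♣..
 ♣.~,.

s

 .,,.,,  
 ~,,.,,  
 ~~.,,~  
 #.#.#♣  
 ~♣,@..  
  ♣.~,.  
  ♣#,,,  
         
         

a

  .,,.,, 
  ~,,.,, 
  ~~.,,~ 
  #.#.#♣ 
  ~♣@♣.. 
  ,♣.~,. 
  #♣#,,, 
         
         

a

   .,,.,,
   ~,,.,,
  ,~~.,,~
  ,#.#.#♣
  .~@,♣..
  ~,♣.~,.
  ♣#♣#,,,
         
         

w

#########
   .,,.,,
  ,~,,.,,
  ,~~.,,~
  ,#@#.#♣
  .~♣,♣..
  ~,♣.~,.
  ♣#♣#,,,
         

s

   .,,.,,
  ,~,,.,,
  ,~~.,,~
  ,#.#.#♣
  .~@,♣..
  ~,♣.~,.
  ♣#♣#,,,
         
         

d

  .,,.,, 
 ,~,,.,, 
 ,~~.,,~ 
 ,#.#.#♣ 
 .~♣@♣.. 
 ~,♣.~,. 
 ♣#♣#,,, 
         
         

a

   .,,.,,
  ,~,,.,,
  ,~~.,,~
  ,#.#.#♣
  .~@,♣..
  ~,♣.~,.
  ♣#♣#,,,
         
         

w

#########
   .,,.,,
  ,~,,.,,
  ,~~.,,~
  ,#@#.#♣
  .~♣,♣..
  ~,♣.~,.
  ♣#♣#,,,
         


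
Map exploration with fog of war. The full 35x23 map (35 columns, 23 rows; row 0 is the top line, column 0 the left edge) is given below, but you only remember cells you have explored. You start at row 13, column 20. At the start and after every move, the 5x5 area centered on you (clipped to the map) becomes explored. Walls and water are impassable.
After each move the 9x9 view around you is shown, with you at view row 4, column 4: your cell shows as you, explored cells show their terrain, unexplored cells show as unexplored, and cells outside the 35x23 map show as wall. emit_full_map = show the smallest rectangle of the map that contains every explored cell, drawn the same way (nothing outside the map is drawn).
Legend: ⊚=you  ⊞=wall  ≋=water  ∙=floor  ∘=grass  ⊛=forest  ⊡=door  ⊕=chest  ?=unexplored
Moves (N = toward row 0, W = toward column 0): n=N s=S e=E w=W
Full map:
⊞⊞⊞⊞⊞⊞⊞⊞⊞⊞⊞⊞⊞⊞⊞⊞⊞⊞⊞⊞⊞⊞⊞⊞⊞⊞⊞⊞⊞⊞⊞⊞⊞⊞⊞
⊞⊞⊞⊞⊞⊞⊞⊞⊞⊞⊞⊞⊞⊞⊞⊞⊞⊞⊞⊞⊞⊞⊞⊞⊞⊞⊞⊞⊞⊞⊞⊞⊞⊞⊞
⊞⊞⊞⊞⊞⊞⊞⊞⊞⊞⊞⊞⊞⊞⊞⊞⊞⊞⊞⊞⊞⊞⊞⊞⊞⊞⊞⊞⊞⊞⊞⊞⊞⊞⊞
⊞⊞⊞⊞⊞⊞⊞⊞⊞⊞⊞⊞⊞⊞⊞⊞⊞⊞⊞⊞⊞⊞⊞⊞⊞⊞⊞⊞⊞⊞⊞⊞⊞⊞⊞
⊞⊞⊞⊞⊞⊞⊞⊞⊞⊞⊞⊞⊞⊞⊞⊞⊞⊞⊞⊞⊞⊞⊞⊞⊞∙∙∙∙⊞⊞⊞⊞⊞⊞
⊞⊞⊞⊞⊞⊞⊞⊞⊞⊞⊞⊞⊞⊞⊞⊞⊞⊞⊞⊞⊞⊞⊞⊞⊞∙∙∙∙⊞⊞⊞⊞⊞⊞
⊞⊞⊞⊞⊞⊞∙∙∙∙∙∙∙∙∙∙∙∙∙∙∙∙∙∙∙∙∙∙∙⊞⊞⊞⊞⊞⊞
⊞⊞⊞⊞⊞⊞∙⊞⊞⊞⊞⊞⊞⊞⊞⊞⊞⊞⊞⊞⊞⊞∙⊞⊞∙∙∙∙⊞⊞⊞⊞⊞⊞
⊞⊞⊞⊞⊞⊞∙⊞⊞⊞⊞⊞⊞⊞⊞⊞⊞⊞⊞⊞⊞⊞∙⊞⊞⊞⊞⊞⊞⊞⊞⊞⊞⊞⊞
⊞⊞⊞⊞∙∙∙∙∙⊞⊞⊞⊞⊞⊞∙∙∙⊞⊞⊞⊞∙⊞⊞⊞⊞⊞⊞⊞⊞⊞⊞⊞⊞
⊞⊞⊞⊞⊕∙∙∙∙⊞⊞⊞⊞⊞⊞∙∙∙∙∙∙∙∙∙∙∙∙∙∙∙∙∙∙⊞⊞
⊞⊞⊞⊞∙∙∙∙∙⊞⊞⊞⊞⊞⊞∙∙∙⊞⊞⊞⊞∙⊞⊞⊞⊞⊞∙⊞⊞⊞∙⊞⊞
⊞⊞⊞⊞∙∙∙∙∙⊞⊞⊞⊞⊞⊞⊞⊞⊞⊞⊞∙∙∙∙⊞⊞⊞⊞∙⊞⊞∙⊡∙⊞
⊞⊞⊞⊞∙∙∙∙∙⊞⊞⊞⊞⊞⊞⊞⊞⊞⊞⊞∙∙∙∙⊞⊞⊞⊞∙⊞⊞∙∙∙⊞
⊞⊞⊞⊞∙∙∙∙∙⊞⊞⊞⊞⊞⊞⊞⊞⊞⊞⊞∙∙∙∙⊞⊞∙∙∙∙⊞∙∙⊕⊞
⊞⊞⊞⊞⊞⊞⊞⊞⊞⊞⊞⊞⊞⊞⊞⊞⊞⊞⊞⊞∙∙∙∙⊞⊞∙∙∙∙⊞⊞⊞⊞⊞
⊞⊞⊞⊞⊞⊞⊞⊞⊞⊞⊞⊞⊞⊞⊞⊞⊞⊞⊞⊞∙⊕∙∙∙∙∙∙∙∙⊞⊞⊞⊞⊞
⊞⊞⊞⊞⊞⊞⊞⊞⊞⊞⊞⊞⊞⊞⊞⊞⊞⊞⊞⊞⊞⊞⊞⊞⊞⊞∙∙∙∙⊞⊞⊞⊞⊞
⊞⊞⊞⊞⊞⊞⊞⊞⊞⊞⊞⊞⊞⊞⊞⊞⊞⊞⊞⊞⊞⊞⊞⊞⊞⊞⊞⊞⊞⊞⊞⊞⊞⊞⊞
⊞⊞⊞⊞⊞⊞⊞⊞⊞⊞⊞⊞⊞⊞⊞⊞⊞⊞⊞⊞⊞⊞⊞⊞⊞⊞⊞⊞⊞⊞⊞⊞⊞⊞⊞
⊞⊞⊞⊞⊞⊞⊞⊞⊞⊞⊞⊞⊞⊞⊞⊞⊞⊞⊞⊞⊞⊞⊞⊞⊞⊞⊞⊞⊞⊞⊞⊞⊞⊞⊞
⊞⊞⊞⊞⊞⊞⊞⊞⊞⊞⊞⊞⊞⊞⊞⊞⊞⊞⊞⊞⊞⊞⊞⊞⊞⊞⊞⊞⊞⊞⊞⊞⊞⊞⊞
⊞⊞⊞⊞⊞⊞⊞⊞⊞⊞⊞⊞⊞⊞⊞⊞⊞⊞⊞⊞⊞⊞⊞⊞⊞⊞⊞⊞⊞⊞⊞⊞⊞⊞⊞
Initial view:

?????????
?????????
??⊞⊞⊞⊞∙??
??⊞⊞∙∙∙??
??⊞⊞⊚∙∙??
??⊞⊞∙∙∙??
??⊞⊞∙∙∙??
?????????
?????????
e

?????????
?????????
?⊞⊞⊞⊞∙⊞??
?⊞⊞∙∙∙∙??
?⊞⊞∙⊚∙∙??
?⊞⊞∙∙∙∙??
?⊞⊞∙∙∙∙??
?????????
?????????

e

?????????
?????????
⊞⊞⊞⊞∙⊞⊞??
⊞⊞∙∙∙∙⊞??
⊞⊞∙∙⊚∙⊞??
⊞⊞∙∙∙∙⊞??
⊞⊞∙∙∙∙⊞??
?????????
?????????

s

?????????
⊞⊞⊞⊞∙⊞⊞??
⊞⊞∙∙∙∙⊞??
⊞⊞∙∙∙∙⊞??
⊞⊞∙∙⊚∙⊞??
⊞⊞∙∙∙∙⊞??
??∙⊕∙∙∙??
?????????
?????????

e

?????????
⊞⊞⊞∙⊞⊞???
⊞∙∙∙∙⊞⊞??
⊞∙∙∙∙⊞⊞??
⊞∙∙∙⊚⊞⊞??
⊞∙∙∙∙⊞⊞??
?∙⊕∙∙∙∙??
?????????
?????????

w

?????????
⊞⊞⊞⊞∙⊞⊞??
⊞⊞∙∙∙∙⊞⊞?
⊞⊞∙∙∙∙⊞⊞?
⊞⊞∙∙⊚∙⊞⊞?
⊞⊞∙∙∙∙⊞⊞?
??∙⊕∙∙∙∙?
?????????
?????????

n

?????????
?????????
⊞⊞⊞⊞∙⊞⊞??
⊞⊞∙∙∙∙⊞⊞?
⊞⊞∙∙⊚∙⊞⊞?
⊞⊞∙∙∙∙⊞⊞?
⊞⊞∙∙∙∙⊞⊞?
??∙⊕∙∙∙∙?
?????????

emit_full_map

⊞⊞⊞⊞∙⊞⊞?
⊞⊞∙∙∙∙⊞⊞
⊞⊞∙∙⊚∙⊞⊞
⊞⊞∙∙∙∙⊞⊞
⊞⊞∙∙∙∙⊞⊞
??∙⊕∙∙∙∙

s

?????????
⊞⊞⊞⊞∙⊞⊞??
⊞⊞∙∙∙∙⊞⊞?
⊞⊞∙∙∙∙⊞⊞?
⊞⊞∙∙⊚∙⊞⊞?
⊞⊞∙∙∙∙⊞⊞?
??∙⊕∙∙∙∙?
?????????
?????????

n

?????????
?????????
⊞⊞⊞⊞∙⊞⊞??
⊞⊞∙∙∙∙⊞⊞?
⊞⊞∙∙⊚∙⊞⊞?
⊞⊞∙∙∙∙⊞⊞?
⊞⊞∙∙∙∙⊞⊞?
??∙⊕∙∙∙∙?
?????????

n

?????????
?????????
??∙∙∙∙∙??
⊞⊞⊞⊞∙⊞⊞??
⊞⊞∙∙⊚∙⊞⊞?
⊞⊞∙∙∙∙⊞⊞?
⊞⊞∙∙∙∙⊞⊞?
⊞⊞∙∙∙∙⊞⊞?
??∙⊕∙∙∙∙?

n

?????????
?????????
??⊞⊞∙⊞⊞??
??∙∙∙∙∙??
⊞⊞⊞⊞⊚⊞⊞??
⊞⊞∙∙∙∙⊞⊞?
⊞⊞∙∙∙∙⊞⊞?
⊞⊞∙∙∙∙⊞⊞?
⊞⊞∙∙∙∙⊞⊞?

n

?????????
?????????
??⊞⊞∙⊞⊞??
??⊞⊞∙⊞⊞??
??∙∙⊚∙∙??
⊞⊞⊞⊞∙⊞⊞??
⊞⊞∙∙∙∙⊞⊞?
⊞⊞∙∙∙∙⊞⊞?
⊞⊞∙∙∙∙⊞⊞?

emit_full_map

??⊞⊞∙⊞⊞?
??⊞⊞∙⊞⊞?
??∙∙⊚∙∙?
⊞⊞⊞⊞∙⊞⊞?
⊞⊞∙∙∙∙⊞⊞
⊞⊞∙∙∙∙⊞⊞
⊞⊞∙∙∙∙⊞⊞
⊞⊞∙∙∙∙⊞⊞
??∙⊕∙∙∙∙

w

?????????
?????????
??⊞⊞⊞∙⊞⊞?
??⊞⊞⊞∙⊞⊞?
??∙∙⊚∙∙∙?
?⊞⊞⊞⊞∙⊞⊞?
?⊞⊞∙∙∙∙⊞⊞
?⊞⊞∙∙∙∙⊞⊞
?⊞⊞∙∙∙∙⊞⊞

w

?????????
?????????
??⊞⊞⊞⊞∙⊞⊞
??⊞⊞⊞⊞∙⊞⊞
??∙∙⊚∙∙∙∙
??⊞⊞⊞⊞∙⊞⊞
??⊞⊞∙∙∙∙⊞
??⊞⊞∙∙∙∙⊞
??⊞⊞∙∙∙∙⊞

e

?????????
?????????
?⊞⊞⊞⊞∙⊞⊞?
?⊞⊞⊞⊞∙⊞⊞?
?∙∙∙⊚∙∙∙?
?⊞⊞⊞⊞∙⊞⊞?
?⊞⊞∙∙∙∙⊞⊞
?⊞⊞∙∙∙∙⊞⊞
?⊞⊞∙∙∙∙⊞⊞

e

?????????
?????????
⊞⊞⊞⊞∙⊞⊞??
⊞⊞⊞⊞∙⊞⊞??
∙∙∙∙⊚∙∙??
⊞⊞⊞⊞∙⊞⊞??
⊞⊞∙∙∙∙⊞⊞?
⊞⊞∙∙∙∙⊞⊞?
⊞⊞∙∙∙∙⊞⊞?

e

?????????
?????????
⊞⊞⊞∙⊞⊞⊞??
⊞⊞⊞∙⊞⊞⊞??
∙∙∙∙⊚∙∙??
⊞⊞⊞∙⊞⊞⊞??
⊞∙∙∙∙⊞⊞??
⊞∙∙∙∙⊞⊞??
⊞∙∙∙∙⊞⊞??

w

?????????
?????????
⊞⊞⊞⊞∙⊞⊞⊞?
⊞⊞⊞⊞∙⊞⊞⊞?
∙∙∙∙⊚∙∙∙?
⊞⊞⊞⊞∙⊞⊞⊞?
⊞⊞∙∙∙∙⊞⊞?
⊞⊞∙∙∙∙⊞⊞?
⊞⊞∙∙∙∙⊞⊞?

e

?????????
?????????
⊞⊞⊞∙⊞⊞⊞??
⊞⊞⊞∙⊞⊞⊞??
∙∙∙∙⊚∙∙??
⊞⊞⊞∙⊞⊞⊞??
⊞∙∙∙∙⊞⊞??
⊞∙∙∙∙⊞⊞??
⊞∙∙∙∙⊞⊞??

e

?????????
?????????
⊞⊞∙⊞⊞⊞⊞??
⊞⊞∙⊞⊞⊞⊞??
∙∙∙∙⊚∙∙??
⊞⊞∙⊞⊞⊞⊞??
∙∙∙∙⊞⊞⊞??
∙∙∙∙⊞⊞???
∙∙∙∙⊞⊞???

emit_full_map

⊞⊞⊞⊞∙⊞⊞⊞⊞
⊞⊞⊞⊞∙⊞⊞⊞⊞
∙∙∙∙∙∙⊚∙∙
⊞⊞⊞⊞∙⊞⊞⊞⊞
⊞⊞∙∙∙∙⊞⊞⊞
⊞⊞∙∙∙∙⊞⊞?
⊞⊞∙∙∙∙⊞⊞?
⊞⊞∙∙∙∙⊞⊞?
??∙⊕∙∙∙∙?

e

?????????
?????????
⊞∙⊞⊞⊞⊞⊞??
⊞∙⊞⊞⊞⊞⊞??
∙∙∙∙⊚∙∙??
⊞∙⊞⊞⊞⊞⊞??
∙∙∙⊞⊞⊞⊞??
∙∙∙⊞⊞????
∙∙∙⊞⊞????

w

?????????
?????????
⊞⊞∙⊞⊞⊞⊞⊞?
⊞⊞∙⊞⊞⊞⊞⊞?
∙∙∙∙⊚∙∙∙?
⊞⊞∙⊞⊞⊞⊞⊞?
∙∙∙∙⊞⊞⊞⊞?
∙∙∙∙⊞⊞???
∙∙∙∙⊞⊞???

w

?????????
?????????
⊞⊞⊞∙⊞⊞⊞⊞⊞
⊞⊞⊞∙⊞⊞⊞⊞⊞
∙∙∙∙⊚∙∙∙∙
⊞⊞⊞∙⊞⊞⊞⊞⊞
⊞∙∙∙∙⊞⊞⊞⊞
⊞∙∙∙∙⊞⊞??
⊞∙∙∙∙⊞⊞??

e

?????????
?????????
⊞⊞∙⊞⊞⊞⊞⊞?
⊞⊞∙⊞⊞⊞⊞⊞?
∙∙∙∙⊚∙∙∙?
⊞⊞∙⊞⊞⊞⊞⊞?
∙∙∙∙⊞⊞⊞⊞?
∙∙∙∙⊞⊞???
∙∙∙∙⊞⊞???

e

?????????
?????????
⊞∙⊞⊞⊞⊞⊞??
⊞∙⊞⊞⊞⊞⊞??
∙∙∙∙⊚∙∙??
⊞∙⊞⊞⊞⊞⊞??
∙∙∙⊞⊞⊞⊞??
∙∙∙⊞⊞????
∙∙∙⊞⊞????


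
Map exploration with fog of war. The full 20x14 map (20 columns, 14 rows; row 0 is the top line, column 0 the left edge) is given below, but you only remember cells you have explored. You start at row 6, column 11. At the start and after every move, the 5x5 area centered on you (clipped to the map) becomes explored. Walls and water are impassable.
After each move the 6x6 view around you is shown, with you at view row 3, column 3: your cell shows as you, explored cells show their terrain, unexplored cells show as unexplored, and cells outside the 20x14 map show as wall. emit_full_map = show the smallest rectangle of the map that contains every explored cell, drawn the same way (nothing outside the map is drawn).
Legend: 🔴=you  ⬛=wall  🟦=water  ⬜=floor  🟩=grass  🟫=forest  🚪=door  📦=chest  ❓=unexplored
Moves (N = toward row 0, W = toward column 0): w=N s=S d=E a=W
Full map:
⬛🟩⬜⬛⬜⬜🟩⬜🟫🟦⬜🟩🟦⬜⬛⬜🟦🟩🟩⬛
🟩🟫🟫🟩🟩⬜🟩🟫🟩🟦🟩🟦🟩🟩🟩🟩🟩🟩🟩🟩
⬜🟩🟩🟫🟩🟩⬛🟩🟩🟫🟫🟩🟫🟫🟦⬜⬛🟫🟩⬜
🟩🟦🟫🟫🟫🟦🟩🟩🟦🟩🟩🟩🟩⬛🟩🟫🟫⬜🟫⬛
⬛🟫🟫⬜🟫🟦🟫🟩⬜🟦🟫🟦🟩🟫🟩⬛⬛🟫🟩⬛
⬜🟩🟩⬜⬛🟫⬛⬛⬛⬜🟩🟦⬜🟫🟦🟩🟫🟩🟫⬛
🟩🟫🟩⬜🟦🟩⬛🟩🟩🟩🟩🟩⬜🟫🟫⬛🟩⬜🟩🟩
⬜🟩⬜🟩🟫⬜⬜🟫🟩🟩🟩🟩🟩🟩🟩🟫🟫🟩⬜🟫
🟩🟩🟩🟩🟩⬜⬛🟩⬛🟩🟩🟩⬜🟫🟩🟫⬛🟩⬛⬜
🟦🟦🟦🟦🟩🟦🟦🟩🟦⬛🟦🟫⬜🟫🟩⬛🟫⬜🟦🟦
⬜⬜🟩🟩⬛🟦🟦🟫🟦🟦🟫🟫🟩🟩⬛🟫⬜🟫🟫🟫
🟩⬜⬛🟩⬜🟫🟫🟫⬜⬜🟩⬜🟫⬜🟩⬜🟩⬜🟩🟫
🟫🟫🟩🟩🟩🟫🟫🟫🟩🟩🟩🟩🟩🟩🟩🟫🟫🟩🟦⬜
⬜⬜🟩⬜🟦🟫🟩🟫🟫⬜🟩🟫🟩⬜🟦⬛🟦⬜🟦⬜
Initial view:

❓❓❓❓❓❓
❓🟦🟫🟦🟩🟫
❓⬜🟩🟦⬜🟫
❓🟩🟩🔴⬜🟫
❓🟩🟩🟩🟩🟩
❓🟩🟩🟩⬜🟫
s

❓🟦🟫🟦🟩🟫
❓⬜🟩🟦⬜🟫
❓🟩🟩🟩⬜🟫
❓🟩🟩🔴🟩🟩
❓🟩🟩🟩⬜🟫
❓⬛🟦🟫⬜🟫

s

❓⬜🟩🟦⬜🟫
❓🟩🟩🟩⬜🟫
❓🟩🟩🟩🟩🟩
❓🟩🟩🔴⬜🟫
❓⬛🟦🟫⬜🟫
❓🟦🟫🟫🟩🟩

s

❓🟩🟩🟩⬜🟫
❓🟩🟩🟩🟩🟩
❓🟩🟩🟩⬜🟫
❓⬛🟦🔴⬜🟫
❓🟦🟫🟫🟩🟩
❓⬜🟩⬜🟫⬜

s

❓🟩🟩🟩🟩🟩
❓🟩🟩🟩⬜🟫
❓⬛🟦🟫⬜🟫
❓🟦🟫🔴🟩🟩
❓⬜🟩⬜🟫⬜
❓🟩🟩🟩🟩🟩

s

❓🟩🟩🟩⬜🟫
❓⬛🟦🟫⬜🟫
❓🟦🟫🟫🟩🟩
❓⬜🟩🔴🟫⬜
❓🟩🟩🟩🟩🟩
❓⬜🟩🟫🟩⬜

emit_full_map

🟦🟫🟦🟩🟫
⬜🟩🟦⬜🟫
🟩🟩🟩⬜🟫
🟩🟩🟩🟩🟩
🟩🟩🟩⬜🟫
⬛🟦🟫⬜🟫
🟦🟫🟫🟩🟩
⬜🟩🔴🟫⬜
🟩🟩🟩🟩🟩
⬜🟩🟫🟩⬜

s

❓⬛🟦🟫⬜🟫
❓🟦🟫🟫🟩🟩
❓⬜🟩⬜🟫⬜
❓🟩🟩🔴🟩🟩
❓⬜🟩🟫🟩⬜
⬛⬛⬛⬛⬛⬛

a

❓❓⬛🟦🟫⬜
❓🟦🟦🟫🟫🟩
❓⬜⬜🟩⬜🟫
❓🟩🟩🔴🟩🟩
❓🟫⬜🟩🟫🟩
⬛⬛⬛⬛⬛⬛

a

❓❓❓⬛🟦🟫
❓🟫🟦🟦🟫🟫
❓🟫⬜⬜🟩⬜
❓🟫🟩🔴🟩🟩
❓🟫🟫⬜🟩🟫
⬛⬛⬛⬛⬛⬛

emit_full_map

❓❓🟦🟫🟦🟩🟫
❓❓⬜🟩🟦⬜🟫
❓❓🟩🟩🟩⬜🟫
❓❓🟩🟩🟩🟩🟩
❓❓🟩🟩🟩⬜🟫
❓❓⬛🟦🟫⬜🟫
🟫🟦🟦🟫🟫🟩🟩
🟫⬜⬜🟩⬜🟫⬜
🟫🟩🔴🟩🟩🟩🟩
🟫🟫⬜🟩🟫🟩⬜


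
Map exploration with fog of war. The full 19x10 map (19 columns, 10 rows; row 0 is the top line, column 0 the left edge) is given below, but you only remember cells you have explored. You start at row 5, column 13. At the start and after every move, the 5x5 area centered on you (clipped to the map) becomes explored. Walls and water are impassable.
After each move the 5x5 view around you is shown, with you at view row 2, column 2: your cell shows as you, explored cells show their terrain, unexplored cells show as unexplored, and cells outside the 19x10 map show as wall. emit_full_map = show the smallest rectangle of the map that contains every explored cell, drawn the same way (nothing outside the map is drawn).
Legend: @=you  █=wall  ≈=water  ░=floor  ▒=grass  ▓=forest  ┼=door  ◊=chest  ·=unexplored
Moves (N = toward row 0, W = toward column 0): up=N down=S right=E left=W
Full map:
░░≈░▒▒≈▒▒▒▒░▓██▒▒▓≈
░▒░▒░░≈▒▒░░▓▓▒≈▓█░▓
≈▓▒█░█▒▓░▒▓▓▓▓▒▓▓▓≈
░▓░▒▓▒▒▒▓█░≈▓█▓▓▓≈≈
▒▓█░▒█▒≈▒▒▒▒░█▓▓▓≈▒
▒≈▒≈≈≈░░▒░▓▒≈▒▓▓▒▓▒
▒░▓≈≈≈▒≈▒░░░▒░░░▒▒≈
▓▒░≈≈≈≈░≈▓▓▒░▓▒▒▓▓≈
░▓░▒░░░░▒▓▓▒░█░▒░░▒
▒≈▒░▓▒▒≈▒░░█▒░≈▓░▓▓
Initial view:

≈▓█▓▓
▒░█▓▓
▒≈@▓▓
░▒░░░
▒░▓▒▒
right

▓█▓▓▓
░█▓▓▓
≈▒@▓▒
▒░░░▒
░▓▒▒▓

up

▓▓▒▓▓
▓█▓▓▓
░█@▓▓
≈▒▓▓▒
▒░░░▒

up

▓▒≈▓█
▓▓▒▓▓
▓█@▓▓
░█▓▓▓
≈▒▓▓▒

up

▓██▒▒
▓▒≈▓█
▓▓@▓▓
▓█▓▓▓
░█▓▓▓

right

██▒▒▓
▒≈▓█░
▓▒@▓▓
█▓▓▓≈
█▓▓▓≈

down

▒≈▓█░
▓▒▓▓▓
█▓@▓≈
█▓▓▓≈
▒▓▓▒▓

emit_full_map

·▓██▒▒▓
·▓▒≈▓█░
·▓▓▒▓▓▓
≈▓█▓@▓≈
▒░█▓▓▓≈
▒≈▒▓▓▒▓
░▒░░░▒·
▒░▓▒▒▓·

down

▓▒▓▓▓
█▓▓▓≈
█▓@▓≈
▒▓▓▒▓
░░░▒▒

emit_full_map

·▓██▒▒▓
·▓▒≈▓█░
·▓▓▒▓▓▓
≈▓█▓▓▓≈
▒░█▓@▓≈
▒≈▒▓▓▒▓
░▒░░░▒▒
▒░▓▒▒▓·


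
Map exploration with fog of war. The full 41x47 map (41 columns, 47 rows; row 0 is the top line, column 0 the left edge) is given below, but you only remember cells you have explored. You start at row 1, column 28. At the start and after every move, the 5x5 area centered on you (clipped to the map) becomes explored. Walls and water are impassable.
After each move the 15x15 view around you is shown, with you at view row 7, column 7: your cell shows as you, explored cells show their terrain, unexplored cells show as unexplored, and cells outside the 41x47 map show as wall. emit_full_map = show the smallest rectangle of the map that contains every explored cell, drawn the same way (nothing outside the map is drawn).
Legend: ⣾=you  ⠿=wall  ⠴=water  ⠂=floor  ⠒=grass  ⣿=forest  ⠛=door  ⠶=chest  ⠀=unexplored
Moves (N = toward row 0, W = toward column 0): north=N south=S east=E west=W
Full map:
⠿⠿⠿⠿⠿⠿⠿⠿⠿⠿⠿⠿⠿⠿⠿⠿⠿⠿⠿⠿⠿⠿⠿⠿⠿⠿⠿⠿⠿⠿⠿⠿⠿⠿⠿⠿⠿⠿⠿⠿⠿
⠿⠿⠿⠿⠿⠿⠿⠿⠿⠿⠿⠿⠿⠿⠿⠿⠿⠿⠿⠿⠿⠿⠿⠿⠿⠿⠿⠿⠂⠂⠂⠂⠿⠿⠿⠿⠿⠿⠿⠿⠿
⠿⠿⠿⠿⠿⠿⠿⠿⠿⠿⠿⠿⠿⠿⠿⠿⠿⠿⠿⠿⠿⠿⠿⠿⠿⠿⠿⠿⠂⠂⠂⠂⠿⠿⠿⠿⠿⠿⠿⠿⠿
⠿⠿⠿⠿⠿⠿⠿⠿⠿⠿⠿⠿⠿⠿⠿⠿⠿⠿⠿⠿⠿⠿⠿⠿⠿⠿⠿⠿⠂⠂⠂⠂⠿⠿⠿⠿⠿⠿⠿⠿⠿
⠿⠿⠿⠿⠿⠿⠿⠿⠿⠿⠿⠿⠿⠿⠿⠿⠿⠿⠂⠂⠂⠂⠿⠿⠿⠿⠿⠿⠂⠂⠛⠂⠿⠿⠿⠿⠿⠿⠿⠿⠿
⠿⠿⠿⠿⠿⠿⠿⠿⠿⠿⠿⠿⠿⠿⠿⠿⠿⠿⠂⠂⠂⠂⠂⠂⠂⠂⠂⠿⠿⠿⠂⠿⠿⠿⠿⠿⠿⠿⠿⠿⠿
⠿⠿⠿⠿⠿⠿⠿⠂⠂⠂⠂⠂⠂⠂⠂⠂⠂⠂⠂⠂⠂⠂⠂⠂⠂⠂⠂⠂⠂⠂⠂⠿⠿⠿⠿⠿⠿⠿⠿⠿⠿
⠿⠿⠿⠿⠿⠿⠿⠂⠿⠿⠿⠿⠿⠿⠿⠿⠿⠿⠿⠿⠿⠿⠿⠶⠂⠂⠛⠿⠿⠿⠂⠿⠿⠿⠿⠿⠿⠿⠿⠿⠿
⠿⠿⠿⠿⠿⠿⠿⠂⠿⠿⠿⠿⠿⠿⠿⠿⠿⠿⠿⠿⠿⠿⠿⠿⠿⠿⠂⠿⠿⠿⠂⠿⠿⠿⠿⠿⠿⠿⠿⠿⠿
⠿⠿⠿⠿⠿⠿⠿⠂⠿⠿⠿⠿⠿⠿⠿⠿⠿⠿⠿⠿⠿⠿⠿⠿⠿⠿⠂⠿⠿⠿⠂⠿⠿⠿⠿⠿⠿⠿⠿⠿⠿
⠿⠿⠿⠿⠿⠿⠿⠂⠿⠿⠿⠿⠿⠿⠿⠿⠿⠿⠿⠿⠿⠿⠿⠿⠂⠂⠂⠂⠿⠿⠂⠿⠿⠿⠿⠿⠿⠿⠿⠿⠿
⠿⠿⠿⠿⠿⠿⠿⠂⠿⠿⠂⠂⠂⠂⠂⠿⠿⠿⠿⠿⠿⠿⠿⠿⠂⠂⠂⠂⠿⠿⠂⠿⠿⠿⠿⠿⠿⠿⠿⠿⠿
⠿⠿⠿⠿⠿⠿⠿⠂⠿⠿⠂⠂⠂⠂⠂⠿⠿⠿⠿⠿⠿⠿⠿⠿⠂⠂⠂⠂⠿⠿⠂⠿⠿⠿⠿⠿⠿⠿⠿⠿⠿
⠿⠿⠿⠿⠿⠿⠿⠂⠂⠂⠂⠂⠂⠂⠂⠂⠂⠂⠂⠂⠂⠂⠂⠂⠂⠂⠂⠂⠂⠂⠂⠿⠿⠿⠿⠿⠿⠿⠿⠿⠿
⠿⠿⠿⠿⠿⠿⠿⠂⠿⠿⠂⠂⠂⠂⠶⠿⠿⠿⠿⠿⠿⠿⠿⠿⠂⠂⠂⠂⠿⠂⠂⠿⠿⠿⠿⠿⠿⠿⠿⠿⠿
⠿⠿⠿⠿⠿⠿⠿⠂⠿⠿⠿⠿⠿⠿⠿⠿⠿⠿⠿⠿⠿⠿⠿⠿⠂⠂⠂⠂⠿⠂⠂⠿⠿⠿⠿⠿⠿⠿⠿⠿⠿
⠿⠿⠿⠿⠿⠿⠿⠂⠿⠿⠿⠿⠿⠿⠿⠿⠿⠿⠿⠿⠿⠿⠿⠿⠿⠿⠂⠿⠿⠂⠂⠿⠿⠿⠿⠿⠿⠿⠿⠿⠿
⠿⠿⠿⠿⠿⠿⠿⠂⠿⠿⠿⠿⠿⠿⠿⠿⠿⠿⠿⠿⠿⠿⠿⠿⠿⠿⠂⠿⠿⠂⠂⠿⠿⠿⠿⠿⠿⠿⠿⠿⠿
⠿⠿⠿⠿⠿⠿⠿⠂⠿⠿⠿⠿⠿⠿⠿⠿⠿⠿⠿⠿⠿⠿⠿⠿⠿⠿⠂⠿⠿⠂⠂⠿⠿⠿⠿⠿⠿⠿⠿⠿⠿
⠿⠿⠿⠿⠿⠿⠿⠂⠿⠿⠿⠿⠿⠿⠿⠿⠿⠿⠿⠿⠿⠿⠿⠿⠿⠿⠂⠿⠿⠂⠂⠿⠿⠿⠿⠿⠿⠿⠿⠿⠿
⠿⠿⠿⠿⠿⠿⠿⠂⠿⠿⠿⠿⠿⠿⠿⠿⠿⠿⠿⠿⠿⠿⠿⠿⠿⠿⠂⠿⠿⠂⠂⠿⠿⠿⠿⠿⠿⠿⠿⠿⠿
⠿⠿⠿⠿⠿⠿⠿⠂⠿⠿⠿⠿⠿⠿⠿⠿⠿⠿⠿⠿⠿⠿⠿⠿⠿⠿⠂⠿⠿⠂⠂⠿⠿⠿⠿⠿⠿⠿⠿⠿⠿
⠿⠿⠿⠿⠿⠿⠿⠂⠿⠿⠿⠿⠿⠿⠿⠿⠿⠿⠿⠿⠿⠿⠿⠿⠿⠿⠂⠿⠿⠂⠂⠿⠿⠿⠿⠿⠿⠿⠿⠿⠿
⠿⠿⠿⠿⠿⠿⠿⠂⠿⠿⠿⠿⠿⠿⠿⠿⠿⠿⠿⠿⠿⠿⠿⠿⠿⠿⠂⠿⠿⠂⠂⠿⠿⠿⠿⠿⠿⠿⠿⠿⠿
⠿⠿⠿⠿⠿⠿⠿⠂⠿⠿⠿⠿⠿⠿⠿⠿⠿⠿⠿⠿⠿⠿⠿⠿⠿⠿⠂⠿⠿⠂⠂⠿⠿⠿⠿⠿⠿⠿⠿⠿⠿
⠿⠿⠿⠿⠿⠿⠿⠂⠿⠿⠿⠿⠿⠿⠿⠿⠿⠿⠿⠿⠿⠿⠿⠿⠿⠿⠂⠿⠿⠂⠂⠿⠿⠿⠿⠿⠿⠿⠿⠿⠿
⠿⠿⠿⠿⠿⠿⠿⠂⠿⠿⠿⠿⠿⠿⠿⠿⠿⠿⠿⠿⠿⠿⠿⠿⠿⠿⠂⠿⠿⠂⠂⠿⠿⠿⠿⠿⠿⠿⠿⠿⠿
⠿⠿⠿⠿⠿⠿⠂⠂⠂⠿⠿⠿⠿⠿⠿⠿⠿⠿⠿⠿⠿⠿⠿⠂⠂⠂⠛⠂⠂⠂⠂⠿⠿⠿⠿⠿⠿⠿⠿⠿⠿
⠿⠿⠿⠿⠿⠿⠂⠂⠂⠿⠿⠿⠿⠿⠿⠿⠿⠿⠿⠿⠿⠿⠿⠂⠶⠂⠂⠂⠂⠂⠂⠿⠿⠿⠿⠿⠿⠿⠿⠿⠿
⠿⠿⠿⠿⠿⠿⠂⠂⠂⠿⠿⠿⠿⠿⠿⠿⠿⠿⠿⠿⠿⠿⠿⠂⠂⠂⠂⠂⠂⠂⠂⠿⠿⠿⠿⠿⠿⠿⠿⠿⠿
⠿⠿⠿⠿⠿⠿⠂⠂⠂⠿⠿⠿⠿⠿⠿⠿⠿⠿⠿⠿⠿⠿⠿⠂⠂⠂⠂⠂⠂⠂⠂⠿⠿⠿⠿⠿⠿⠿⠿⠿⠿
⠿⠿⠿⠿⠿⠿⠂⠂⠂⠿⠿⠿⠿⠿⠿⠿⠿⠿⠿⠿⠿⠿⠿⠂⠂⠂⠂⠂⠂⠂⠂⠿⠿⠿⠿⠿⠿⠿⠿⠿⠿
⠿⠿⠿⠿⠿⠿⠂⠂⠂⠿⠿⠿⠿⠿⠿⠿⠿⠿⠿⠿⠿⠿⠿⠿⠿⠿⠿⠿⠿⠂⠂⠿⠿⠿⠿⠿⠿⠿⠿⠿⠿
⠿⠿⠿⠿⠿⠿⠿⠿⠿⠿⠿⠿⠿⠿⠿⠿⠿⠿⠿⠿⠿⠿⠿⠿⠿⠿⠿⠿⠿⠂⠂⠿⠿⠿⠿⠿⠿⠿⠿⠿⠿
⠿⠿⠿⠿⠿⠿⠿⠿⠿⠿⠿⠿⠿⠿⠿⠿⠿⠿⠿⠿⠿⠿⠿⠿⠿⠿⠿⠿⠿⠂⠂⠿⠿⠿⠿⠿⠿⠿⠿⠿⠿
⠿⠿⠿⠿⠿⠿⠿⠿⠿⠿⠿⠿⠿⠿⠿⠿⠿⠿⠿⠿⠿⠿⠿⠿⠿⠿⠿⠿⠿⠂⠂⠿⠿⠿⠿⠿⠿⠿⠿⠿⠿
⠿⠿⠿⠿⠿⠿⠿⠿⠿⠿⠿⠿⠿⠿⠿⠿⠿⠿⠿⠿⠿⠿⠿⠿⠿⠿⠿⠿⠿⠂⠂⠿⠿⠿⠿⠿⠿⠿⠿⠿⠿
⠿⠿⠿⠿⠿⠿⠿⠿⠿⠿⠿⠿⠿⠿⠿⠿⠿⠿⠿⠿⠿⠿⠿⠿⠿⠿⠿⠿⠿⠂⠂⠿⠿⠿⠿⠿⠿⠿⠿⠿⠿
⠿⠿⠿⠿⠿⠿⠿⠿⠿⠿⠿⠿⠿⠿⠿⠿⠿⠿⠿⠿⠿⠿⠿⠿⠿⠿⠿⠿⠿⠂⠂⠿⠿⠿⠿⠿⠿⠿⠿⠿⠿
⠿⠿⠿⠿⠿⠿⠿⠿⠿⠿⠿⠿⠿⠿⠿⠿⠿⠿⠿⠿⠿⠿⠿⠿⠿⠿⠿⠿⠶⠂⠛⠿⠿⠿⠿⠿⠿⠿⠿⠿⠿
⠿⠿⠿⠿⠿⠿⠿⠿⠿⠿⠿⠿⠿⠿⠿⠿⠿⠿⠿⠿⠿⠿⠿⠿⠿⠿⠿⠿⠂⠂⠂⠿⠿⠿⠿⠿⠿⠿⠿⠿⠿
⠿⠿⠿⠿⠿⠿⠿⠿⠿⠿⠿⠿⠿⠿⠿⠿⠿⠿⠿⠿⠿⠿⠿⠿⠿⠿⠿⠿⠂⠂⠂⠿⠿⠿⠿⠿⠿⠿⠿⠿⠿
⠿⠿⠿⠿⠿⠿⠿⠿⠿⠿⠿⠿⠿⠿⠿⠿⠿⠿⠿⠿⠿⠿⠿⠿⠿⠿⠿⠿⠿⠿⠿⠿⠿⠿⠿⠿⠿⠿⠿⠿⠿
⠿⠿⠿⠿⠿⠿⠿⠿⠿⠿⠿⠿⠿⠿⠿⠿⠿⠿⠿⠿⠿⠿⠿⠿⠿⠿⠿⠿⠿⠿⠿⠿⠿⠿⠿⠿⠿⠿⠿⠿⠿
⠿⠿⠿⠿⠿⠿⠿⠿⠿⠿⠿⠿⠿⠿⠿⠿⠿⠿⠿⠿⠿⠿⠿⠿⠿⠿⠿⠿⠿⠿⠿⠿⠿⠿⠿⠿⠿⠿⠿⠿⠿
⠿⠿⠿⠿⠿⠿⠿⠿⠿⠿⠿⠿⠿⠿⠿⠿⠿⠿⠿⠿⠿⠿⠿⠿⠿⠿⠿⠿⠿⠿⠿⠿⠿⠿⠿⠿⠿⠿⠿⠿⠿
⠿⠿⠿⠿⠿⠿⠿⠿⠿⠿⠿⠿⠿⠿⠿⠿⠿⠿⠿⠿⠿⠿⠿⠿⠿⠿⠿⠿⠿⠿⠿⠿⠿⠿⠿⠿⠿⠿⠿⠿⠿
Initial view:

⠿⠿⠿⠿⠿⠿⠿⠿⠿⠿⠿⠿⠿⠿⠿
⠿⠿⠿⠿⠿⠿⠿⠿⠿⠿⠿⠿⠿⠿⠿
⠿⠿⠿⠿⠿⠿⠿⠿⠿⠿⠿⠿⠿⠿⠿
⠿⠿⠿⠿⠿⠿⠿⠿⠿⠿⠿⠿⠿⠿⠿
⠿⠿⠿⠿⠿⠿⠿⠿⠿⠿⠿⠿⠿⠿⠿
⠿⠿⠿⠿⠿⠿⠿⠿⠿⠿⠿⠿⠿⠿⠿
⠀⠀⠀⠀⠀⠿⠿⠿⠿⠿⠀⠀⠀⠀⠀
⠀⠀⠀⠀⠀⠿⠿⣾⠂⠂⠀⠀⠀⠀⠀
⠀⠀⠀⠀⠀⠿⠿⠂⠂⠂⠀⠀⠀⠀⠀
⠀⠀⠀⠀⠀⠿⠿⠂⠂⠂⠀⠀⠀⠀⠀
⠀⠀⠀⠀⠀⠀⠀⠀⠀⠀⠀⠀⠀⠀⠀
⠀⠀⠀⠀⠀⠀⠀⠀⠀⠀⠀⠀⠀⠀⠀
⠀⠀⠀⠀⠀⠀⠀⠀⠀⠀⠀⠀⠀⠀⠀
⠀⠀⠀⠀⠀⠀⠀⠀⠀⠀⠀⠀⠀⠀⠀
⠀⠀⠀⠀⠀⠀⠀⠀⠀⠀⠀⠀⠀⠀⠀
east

⠿⠿⠿⠿⠿⠿⠿⠿⠿⠿⠿⠿⠿⠿⠿
⠿⠿⠿⠿⠿⠿⠿⠿⠿⠿⠿⠿⠿⠿⠿
⠿⠿⠿⠿⠿⠿⠿⠿⠿⠿⠿⠿⠿⠿⠿
⠿⠿⠿⠿⠿⠿⠿⠿⠿⠿⠿⠿⠿⠿⠿
⠿⠿⠿⠿⠿⠿⠿⠿⠿⠿⠿⠿⠿⠿⠿
⠿⠿⠿⠿⠿⠿⠿⠿⠿⠿⠿⠿⠿⠿⠿
⠀⠀⠀⠀⠿⠿⠿⠿⠿⠿⠀⠀⠀⠀⠀
⠀⠀⠀⠀⠿⠿⠂⣾⠂⠂⠀⠀⠀⠀⠀
⠀⠀⠀⠀⠿⠿⠂⠂⠂⠂⠀⠀⠀⠀⠀
⠀⠀⠀⠀⠿⠿⠂⠂⠂⠂⠀⠀⠀⠀⠀
⠀⠀⠀⠀⠀⠀⠀⠀⠀⠀⠀⠀⠀⠀⠀
⠀⠀⠀⠀⠀⠀⠀⠀⠀⠀⠀⠀⠀⠀⠀
⠀⠀⠀⠀⠀⠀⠀⠀⠀⠀⠀⠀⠀⠀⠀
⠀⠀⠀⠀⠀⠀⠀⠀⠀⠀⠀⠀⠀⠀⠀
⠀⠀⠀⠀⠀⠀⠀⠀⠀⠀⠀⠀⠀⠀⠀

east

⠿⠿⠿⠿⠿⠿⠿⠿⠿⠿⠿⠿⠿⠿⠿
⠿⠿⠿⠿⠿⠿⠿⠿⠿⠿⠿⠿⠿⠿⠿
⠿⠿⠿⠿⠿⠿⠿⠿⠿⠿⠿⠿⠿⠿⠿
⠿⠿⠿⠿⠿⠿⠿⠿⠿⠿⠿⠿⠿⠿⠿
⠿⠿⠿⠿⠿⠿⠿⠿⠿⠿⠿⠿⠿⠿⠿
⠿⠿⠿⠿⠿⠿⠿⠿⠿⠿⠿⠿⠿⠿⠿
⠀⠀⠀⠿⠿⠿⠿⠿⠿⠿⠀⠀⠀⠀⠀
⠀⠀⠀⠿⠿⠂⠂⣾⠂⠿⠀⠀⠀⠀⠀
⠀⠀⠀⠿⠿⠂⠂⠂⠂⠿⠀⠀⠀⠀⠀
⠀⠀⠀⠿⠿⠂⠂⠂⠂⠿⠀⠀⠀⠀⠀
⠀⠀⠀⠀⠀⠀⠀⠀⠀⠀⠀⠀⠀⠀⠀
⠀⠀⠀⠀⠀⠀⠀⠀⠀⠀⠀⠀⠀⠀⠀
⠀⠀⠀⠀⠀⠀⠀⠀⠀⠀⠀⠀⠀⠀⠀
⠀⠀⠀⠀⠀⠀⠀⠀⠀⠀⠀⠀⠀⠀⠀
⠀⠀⠀⠀⠀⠀⠀⠀⠀⠀⠀⠀⠀⠀⠀

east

⠿⠿⠿⠿⠿⠿⠿⠿⠿⠿⠿⠿⠿⠿⠿
⠿⠿⠿⠿⠿⠿⠿⠿⠿⠿⠿⠿⠿⠿⠿
⠿⠿⠿⠿⠿⠿⠿⠿⠿⠿⠿⠿⠿⠿⠿
⠿⠿⠿⠿⠿⠿⠿⠿⠿⠿⠿⠿⠿⠿⠿
⠿⠿⠿⠿⠿⠿⠿⠿⠿⠿⠿⠿⠿⠿⠿
⠿⠿⠿⠿⠿⠿⠿⠿⠿⠿⠿⠿⠿⠿⠿
⠀⠀⠿⠿⠿⠿⠿⠿⠿⠿⠀⠀⠀⠀⠀
⠀⠀⠿⠿⠂⠂⠂⣾⠿⠿⠀⠀⠀⠀⠀
⠀⠀⠿⠿⠂⠂⠂⠂⠿⠿⠀⠀⠀⠀⠀
⠀⠀⠿⠿⠂⠂⠂⠂⠿⠿⠀⠀⠀⠀⠀
⠀⠀⠀⠀⠀⠀⠀⠀⠀⠀⠀⠀⠀⠀⠀
⠀⠀⠀⠀⠀⠀⠀⠀⠀⠀⠀⠀⠀⠀⠀
⠀⠀⠀⠀⠀⠀⠀⠀⠀⠀⠀⠀⠀⠀⠀
⠀⠀⠀⠀⠀⠀⠀⠀⠀⠀⠀⠀⠀⠀⠀
⠀⠀⠀⠀⠀⠀⠀⠀⠀⠀⠀⠀⠀⠀⠀

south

⠿⠿⠿⠿⠿⠿⠿⠿⠿⠿⠿⠿⠿⠿⠿
⠿⠿⠿⠿⠿⠿⠿⠿⠿⠿⠿⠿⠿⠿⠿
⠿⠿⠿⠿⠿⠿⠿⠿⠿⠿⠿⠿⠿⠿⠿
⠿⠿⠿⠿⠿⠿⠿⠿⠿⠿⠿⠿⠿⠿⠿
⠿⠿⠿⠿⠿⠿⠿⠿⠿⠿⠿⠿⠿⠿⠿
⠀⠀⠿⠿⠿⠿⠿⠿⠿⠿⠀⠀⠀⠀⠀
⠀⠀⠿⠿⠂⠂⠂⠂⠿⠿⠀⠀⠀⠀⠀
⠀⠀⠿⠿⠂⠂⠂⣾⠿⠿⠀⠀⠀⠀⠀
⠀⠀⠿⠿⠂⠂⠂⠂⠿⠿⠀⠀⠀⠀⠀
⠀⠀⠀⠀⠀⠂⠛⠂⠿⠿⠀⠀⠀⠀⠀
⠀⠀⠀⠀⠀⠀⠀⠀⠀⠀⠀⠀⠀⠀⠀
⠀⠀⠀⠀⠀⠀⠀⠀⠀⠀⠀⠀⠀⠀⠀
⠀⠀⠀⠀⠀⠀⠀⠀⠀⠀⠀⠀⠀⠀⠀
⠀⠀⠀⠀⠀⠀⠀⠀⠀⠀⠀⠀⠀⠀⠀
⠀⠀⠀⠀⠀⠀⠀⠀⠀⠀⠀⠀⠀⠀⠀

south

⠿⠿⠿⠿⠿⠿⠿⠿⠿⠿⠿⠿⠿⠿⠿
⠿⠿⠿⠿⠿⠿⠿⠿⠿⠿⠿⠿⠿⠿⠿
⠿⠿⠿⠿⠿⠿⠿⠿⠿⠿⠿⠿⠿⠿⠿
⠿⠿⠿⠿⠿⠿⠿⠿⠿⠿⠿⠿⠿⠿⠿
⠀⠀⠿⠿⠿⠿⠿⠿⠿⠿⠀⠀⠀⠀⠀
⠀⠀⠿⠿⠂⠂⠂⠂⠿⠿⠀⠀⠀⠀⠀
⠀⠀⠿⠿⠂⠂⠂⠂⠿⠿⠀⠀⠀⠀⠀
⠀⠀⠿⠿⠂⠂⠂⣾⠿⠿⠀⠀⠀⠀⠀
⠀⠀⠀⠀⠀⠂⠛⠂⠿⠿⠀⠀⠀⠀⠀
⠀⠀⠀⠀⠀⠿⠂⠿⠿⠿⠀⠀⠀⠀⠀
⠀⠀⠀⠀⠀⠀⠀⠀⠀⠀⠀⠀⠀⠀⠀
⠀⠀⠀⠀⠀⠀⠀⠀⠀⠀⠀⠀⠀⠀⠀
⠀⠀⠀⠀⠀⠀⠀⠀⠀⠀⠀⠀⠀⠀⠀
⠀⠀⠀⠀⠀⠀⠀⠀⠀⠀⠀⠀⠀⠀⠀
⠀⠀⠀⠀⠀⠀⠀⠀⠀⠀⠀⠀⠀⠀⠀

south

⠿⠿⠿⠿⠿⠿⠿⠿⠿⠿⠿⠿⠿⠿⠿
⠿⠿⠿⠿⠿⠿⠿⠿⠿⠿⠿⠿⠿⠿⠿
⠿⠿⠿⠿⠿⠿⠿⠿⠿⠿⠿⠿⠿⠿⠿
⠀⠀⠿⠿⠿⠿⠿⠿⠿⠿⠀⠀⠀⠀⠀
⠀⠀⠿⠿⠂⠂⠂⠂⠿⠿⠀⠀⠀⠀⠀
⠀⠀⠿⠿⠂⠂⠂⠂⠿⠿⠀⠀⠀⠀⠀
⠀⠀⠿⠿⠂⠂⠂⠂⠿⠿⠀⠀⠀⠀⠀
⠀⠀⠀⠀⠀⠂⠛⣾⠿⠿⠀⠀⠀⠀⠀
⠀⠀⠀⠀⠀⠿⠂⠿⠿⠿⠀⠀⠀⠀⠀
⠀⠀⠀⠀⠀⠂⠂⠿⠿⠿⠀⠀⠀⠀⠀
⠀⠀⠀⠀⠀⠀⠀⠀⠀⠀⠀⠀⠀⠀⠀
⠀⠀⠀⠀⠀⠀⠀⠀⠀⠀⠀⠀⠀⠀⠀
⠀⠀⠀⠀⠀⠀⠀⠀⠀⠀⠀⠀⠀⠀⠀
⠀⠀⠀⠀⠀⠀⠀⠀⠀⠀⠀⠀⠀⠀⠀
⠀⠀⠀⠀⠀⠀⠀⠀⠀⠀⠀⠀⠀⠀⠀

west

⠿⠿⠿⠿⠿⠿⠿⠿⠿⠿⠿⠿⠿⠿⠿
⠿⠿⠿⠿⠿⠿⠿⠿⠿⠿⠿⠿⠿⠿⠿
⠿⠿⠿⠿⠿⠿⠿⠿⠿⠿⠿⠿⠿⠿⠿
⠀⠀⠀⠿⠿⠿⠿⠿⠿⠿⠿⠀⠀⠀⠀
⠀⠀⠀⠿⠿⠂⠂⠂⠂⠿⠿⠀⠀⠀⠀
⠀⠀⠀⠿⠿⠂⠂⠂⠂⠿⠿⠀⠀⠀⠀
⠀⠀⠀⠿⠿⠂⠂⠂⠂⠿⠿⠀⠀⠀⠀
⠀⠀⠀⠀⠀⠂⠂⣾⠂⠿⠿⠀⠀⠀⠀
⠀⠀⠀⠀⠀⠿⠿⠂⠿⠿⠿⠀⠀⠀⠀
⠀⠀⠀⠀⠀⠂⠂⠂⠿⠿⠿⠀⠀⠀⠀
⠀⠀⠀⠀⠀⠀⠀⠀⠀⠀⠀⠀⠀⠀⠀
⠀⠀⠀⠀⠀⠀⠀⠀⠀⠀⠀⠀⠀⠀⠀
⠀⠀⠀⠀⠀⠀⠀⠀⠀⠀⠀⠀⠀⠀⠀
⠀⠀⠀⠀⠀⠀⠀⠀⠀⠀⠀⠀⠀⠀⠀
⠀⠀⠀⠀⠀⠀⠀⠀⠀⠀⠀⠀⠀⠀⠀

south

⠿⠿⠿⠿⠿⠿⠿⠿⠿⠿⠿⠿⠿⠿⠿
⠿⠿⠿⠿⠿⠿⠿⠿⠿⠿⠿⠿⠿⠿⠿
⠀⠀⠀⠿⠿⠿⠿⠿⠿⠿⠿⠀⠀⠀⠀
⠀⠀⠀⠿⠿⠂⠂⠂⠂⠿⠿⠀⠀⠀⠀
⠀⠀⠀⠿⠿⠂⠂⠂⠂⠿⠿⠀⠀⠀⠀
⠀⠀⠀⠿⠿⠂⠂⠂⠂⠿⠿⠀⠀⠀⠀
⠀⠀⠀⠀⠀⠂⠂⠛⠂⠿⠿⠀⠀⠀⠀
⠀⠀⠀⠀⠀⠿⠿⣾⠿⠿⠿⠀⠀⠀⠀
⠀⠀⠀⠀⠀⠂⠂⠂⠿⠿⠿⠀⠀⠀⠀
⠀⠀⠀⠀⠀⠿⠿⠂⠿⠿⠀⠀⠀⠀⠀
⠀⠀⠀⠀⠀⠀⠀⠀⠀⠀⠀⠀⠀⠀⠀
⠀⠀⠀⠀⠀⠀⠀⠀⠀⠀⠀⠀⠀⠀⠀
⠀⠀⠀⠀⠀⠀⠀⠀⠀⠀⠀⠀⠀⠀⠀
⠀⠀⠀⠀⠀⠀⠀⠀⠀⠀⠀⠀⠀⠀⠀
⠀⠀⠀⠀⠀⠀⠀⠀⠀⠀⠀⠀⠀⠀⠀

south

⠿⠿⠿⠿⠿⠿⠿⠿⠿⠿⠿⠿⠿⠿⠿
⠀⠀⠀⠿⠿⠿⠿⠿⠿⠿⠿⠀⠀⠀⠀
⠀⠀⠀⠿⠿⠂⠂⠂⠂⠿⠿⠀⠀⠀⠀
⠀⠀⠀⠿⠿⠂⠂⠂⠂⠿⠿⠀⠀⠀⠀
⠀⠀⠀⠿⠿⠂⠂⠂⠂⠿⠿⠀⠀⠀⠀
⠀⠀⠀⠀⠀⠂⠂⠛⠂⠿⠿⠀⠀⠀⠀
⠀⠀⠀⠀⠀⠿⠿⠂⠿⠿⠿⠀⠀⠀⠀
⠀⠀⠀⠀⠀⠂⠂⣾⠿⠿⠿⠀⠀⠀⠀
⠀⠀⠀⠀⠀⠿⠿⠂⠿⠿⠀⠀⠀⠀⠀
⠀⠀⠀⠀⠀⠿⠿⠂⠿⠿⠀⠀⠀⠀⠀
⠀⠀⠀⠀⠀⠀⠀⠀⠀⠀⠀⠀⠀⠀⠀
⠀⠀⠀⠀⠀⠀⠀⠀⠀⠀⠀⠀⠀⠀⠀
⠀⠀⠀⠀⠀⠀⠀⠀⠀⠀⠀⠀⠀⠀⠀
⠀⠀⠀⠀⠀⠀⠀⠀⠀⠀⠀⠀⠀⠀⠀
⠀⠀⠀⠀⠀⠀⠀⠀⠀⠀⠀⠀⠀⠀⠀

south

⠀⠀⠀⠿⠿⠿⠿⠿⠿⠿⠿⠀⠀⠀⠀
⠀⠀⠀⠿⠿⠂⠂⠂⠂⠿⠿⠀⠀⠀⠀
⠀⠀⠀⠿⠿⠂⠂⠂⠂⠿⠿⠀⠀⠀⠀
⠀⠀⠀⠿⠿⠂⠂⠂⠂⠿⠿⠀⠀⠀⠀
⠀⠀⠀⠀⠀⠂⠂⠛⠂⠿⠿⠀⠀⠀⠀
⠀⠀⠀⠀⠀⠿⠿⠂⠿⠿⠿⠀⠀⠀⠀
⠀⠀⠀⠀⠀⠂⠂⠂⠿⠿⠿⠀⠀⠀⠀
⠀⠀⠀⠀⠀⠿⠿⣾⠿⠿⠀⠀⠀⠀⠀
⠀⠀⠀⠀⠀⠿⠿⠂⠿⠿⠀⠀⠀⠀⠀
⠀⠀⠀⠀⠀⠿⠿⠂⠿⠿⠀⠀⠀⠀⠀
⠀⠀⠀⠀⠀⠀⠀⠀⠀⠀⠀⠀⠀⠀⠀
⠀⠀⠀⠀⠀⠀⠀⠀⠀⠀⠀⠀⠀⠀⠀
⠀⠀⠀⠀⠀⠀⠀⠀⠀⠀⠀⠀⠀⠀⠀
⠀⠀⠀⠀⠀⠀⠀⠀⠀⠀⠀⠀⠀⠀⠀
⠀⠀⠀⠀⠀⠀⠀⠀⠀⠀⠀⠀⠀⠀⠀

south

⠀⠀⠀⠿⠿⠂⠂⠂⠂⠿⠿⠀⠀⠀⠀
⠀⠀⠀⠿⠿⠂⠂⠂⠂⠿⠿⠀⠀⠀⠀
⠀⠀⠀⠿⠿⠂⠂⠂⠂⠿⠿⠀⠀⠀⠀
⠀⠀⠀⠀⠀⠂⠂⠛⠂⠿⠿⠀⠀⠀⠀
⠀⠀⠀⠀⠀⠿⠿⠂⠿⠿⠿⠀⠀⠀⠀
⠀⠀⠀⠀⠀⠂⠂⠂⠿⠿⠿⠀⠀⠀⠀
⠀⠀⠀⠀⠀⠿⠿⠂⠿⠿⠀⠀⠀⠀⠀
⠀⠀⠀⠀⠀⠿⠿⣾⠿⠿⠀⠀⠀⠀⠀
⠀⠀⠀⠀⠀⠿⠿⠂⠿⠿⠀⠀⠀⠀⠀
⠀⠀⠀⠀⠀⠿⠿⠂⠿⠿⠀⠀⠀⠀⠀
⠀⠀⠀⠀⠀⠀⠀⠀⠀⠀⠀⠀⠀⠀⠀
⠀⠀⠀⠀⠀⠀⠀⠀⠀⠀⠀⠀⠀⠀⠀
⠀⠀⠀⠀⠀⠀⠀⠀⠀⠀⠀⠀⠀⠀⠀
⠀⠀⠀⠀⠀⠀⠀⠀⠀⠀⠀⠀⠀⠀⠀
⠀⠀⠀⠀⠀⠀⠀⠀⠀⠀⠀⠀⠀⠀⠀

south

⠀⠀⠀⠿⠿⠂⠂⠂⠂⠿⠿⠀⠀⠀⠀
⠀⠀⠀⠿⠿⠂⠂⠂⠂⠿⠿⠀⠀⠀⠀
⠀⠀⠀⠀⠀⠂⠂⠛⠂⠿⠿⠀⠀⠀⠀
⠀⠀⠀⠀⠀⠿⠿⠂⠿⠿⠿⠀⠀⠀⠀
⠀⠀⠀⠀⠀⠂⠂⠂⠿⠿⠿⠀⠀⠀⠀
⠀⠀⠀⠀⠀⠿⠿⠂⠿⠿⠀⠀⠀⠀⠀
⠀⠀⠀⠀⠀⠿⠿⠂⠿⠿⠀⠀⠀⠀⠀
⠀⠀⠀⠀⠀⠿⠿⣾⠿⠿⠀⠀⠀⠀⠀
⠀⠀⠀⠀⠀⠿⠿⠂⠿⠿⠀⠀⠀⠀⠀
⠀⠀⠀⠀⠀⠿⠿⠂⠿⠿⠀⠀⠀⠀⠀
⠀⠀⠀⠀⠀⠀⠀⠀⠀⠀⠀⠀⠀⠀⠀
⠀⠀⠀⠀⠀⠀⠀⠀⠀⠀⠀⠀⠀⠀⠀
⠀⠀⠀⠀⠀⠀⠀⠀⠀⠀⠀⠀⠀⠀⠀
⠀⠀⠀⠀⠀⠀⠀⠀⠀⠀⠀⠀⠀⠀⠀
⠀⠀⠀⠀⠀⠀⠀⠀⠀⠀⠀⠀⠀⠀⠀

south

⠀⠀⠀⠿⠿⠂⠂⠂⠂⠿⠿⠀⠀⠀⠀
⠀⠀⠀⠀⠀⠂⠂⠛⠂⠿⠿⠀⠀⠀⠀
⠀⠀⠀⠀⠀⠿⠿⠂⠿⠿⠿⠀⠀⠀⠀
⠀⠀⠀⠀⠀⠂⠂⠂⠿⠿⠿⠀⠀⠀⠀
⠀⠀⠀⠀⠀⠿⠿⠂⠿⠿⠀⠀⠀⠀⠀
⠀⠀⠀⠀⠀⠿⠿⠂⠿⠿⠀⠀⠀⠀⠀
⠀⠀⠀⠀⠀⠿⠿⠂⠿⠿⠀⠀⠀⠀⠀
⠀⠀⠀⠀⠀⠿⠿⣾⠿⠿⠀⠀⠀⠀⠀
⠀⠀⠀⠀⠀⠿⠿⠂⠿⠿⠀⠀⠀⠀⠀
⠀⠀⠀⠀⠀⠿⠿⠂⠿⠿⠀⠀⠀⠀⠀
⠀⠀⠀⠀⠀⠀⠀⠀⠀⠀⠀⠀⠀⠀⠀
⠀⠀⠀⠀⠀⠀⠀⠀⠀⠀⠀⠀⠀⠀⠀
⠀⠀⠀⠀⠀⠀⠀⠀⠀⠀⠀⠀⠀⠀⠀
⠀⠀⠀⠀⠀⠀⠀⠀⠀⠀⠀⠀⠀⠀⠀
⠀⠀⠀⠀⠀⠀⠀⠀⠀⠀⠀⠀⠀⠀⠀

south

⠀⠀⠀⠀⠀⠂⠂⠛⠂⠿⠿⠀⠀⠀⠀
⠀⠀⠀⠀⠀⠿⠿⠂⠿⠿⠿⠀⠀⠀⠀
⠀⠀⠀⠀⠀⠂⠂⠂⠿⠿⠿⠀⠀⠀⠀
⠀⠀⠀⠀⠀⠿⠿⠂⠿⠿⠀⠀⠀⠀⠀
⠀⠀⠀⠀⠀⠿⠿⠂⠿⠿⠀⠀⠀⠀⠀
⠀⠀⠀⠀⠀⠿⠿⠂⠿⠿⠀⠀⠀⠀⠀
⠀⠀⠀⠀⠀⠿⠿⠂⠿⠿⠀⠀⠀⠀⠀
⠀⠀⠀⠀⠀⠿⠿⣾⠿⠿⠀⠀⠀⠀⠀
⠀⠀⠀⠀⠀⠿⠿⠂⠿⠿⠀⠀⠀⠀⠀
⠀⠀⠀⠀⠀⠂⠂⠂⠿⠿⠀⠀⠀⠀⠀
⠀⠀⠀⠀⠀⠀⠀⠀⠀⠀⠀⠀⠀⠀⠀
⠀⠀⠀⠀⠀⠀⠀⠀⠀⠀⠀⠀⠀⠀⠀
⠀⠀⠀⠀⠀⠀⠀⠀⠀⠀⠀⠀⠀⠀⠀
⠀⠀⠀⠀⠀⠀⠀⠀⠀⠀⠀⠀⠀⠀⠀
⠀⠀⠀⠀⠀⠀⠀⠀⠀⠀⠀⠀⠀⠀⠀

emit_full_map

⠿⠿⠿⠿⠿⠿⠿⠿
⠿⠿⠂⠂⠂⠂⠿⠿
⠿⠿⠂⠂⠂⠂⠿⠿
⠿⠿⠂⠂⠂⠂⠿⠿
⠀⠀⠂⠂⠛⠂⠿⠿
⠀⠀⠿⠿⠂⠿⠿⠿
⠀⠀⠂⠂⠂⠿⠿⠿
⠀⠀⠿⠿⠂⠿⠿⠀
⠀⠀⠿⠿⠂⠿⠿⠀
⠀⠀⠿⠿⠂⠿⠿⠀
⠀⠀⠿⠿⠂⠿⠿⠀
⠀⠀⠿⠿⣾⠿⠿⠀
⠀⠀⠿⠿⠂⠿⠿⠀
⠀⠀⠂⠂⠂⠿⠿⠀


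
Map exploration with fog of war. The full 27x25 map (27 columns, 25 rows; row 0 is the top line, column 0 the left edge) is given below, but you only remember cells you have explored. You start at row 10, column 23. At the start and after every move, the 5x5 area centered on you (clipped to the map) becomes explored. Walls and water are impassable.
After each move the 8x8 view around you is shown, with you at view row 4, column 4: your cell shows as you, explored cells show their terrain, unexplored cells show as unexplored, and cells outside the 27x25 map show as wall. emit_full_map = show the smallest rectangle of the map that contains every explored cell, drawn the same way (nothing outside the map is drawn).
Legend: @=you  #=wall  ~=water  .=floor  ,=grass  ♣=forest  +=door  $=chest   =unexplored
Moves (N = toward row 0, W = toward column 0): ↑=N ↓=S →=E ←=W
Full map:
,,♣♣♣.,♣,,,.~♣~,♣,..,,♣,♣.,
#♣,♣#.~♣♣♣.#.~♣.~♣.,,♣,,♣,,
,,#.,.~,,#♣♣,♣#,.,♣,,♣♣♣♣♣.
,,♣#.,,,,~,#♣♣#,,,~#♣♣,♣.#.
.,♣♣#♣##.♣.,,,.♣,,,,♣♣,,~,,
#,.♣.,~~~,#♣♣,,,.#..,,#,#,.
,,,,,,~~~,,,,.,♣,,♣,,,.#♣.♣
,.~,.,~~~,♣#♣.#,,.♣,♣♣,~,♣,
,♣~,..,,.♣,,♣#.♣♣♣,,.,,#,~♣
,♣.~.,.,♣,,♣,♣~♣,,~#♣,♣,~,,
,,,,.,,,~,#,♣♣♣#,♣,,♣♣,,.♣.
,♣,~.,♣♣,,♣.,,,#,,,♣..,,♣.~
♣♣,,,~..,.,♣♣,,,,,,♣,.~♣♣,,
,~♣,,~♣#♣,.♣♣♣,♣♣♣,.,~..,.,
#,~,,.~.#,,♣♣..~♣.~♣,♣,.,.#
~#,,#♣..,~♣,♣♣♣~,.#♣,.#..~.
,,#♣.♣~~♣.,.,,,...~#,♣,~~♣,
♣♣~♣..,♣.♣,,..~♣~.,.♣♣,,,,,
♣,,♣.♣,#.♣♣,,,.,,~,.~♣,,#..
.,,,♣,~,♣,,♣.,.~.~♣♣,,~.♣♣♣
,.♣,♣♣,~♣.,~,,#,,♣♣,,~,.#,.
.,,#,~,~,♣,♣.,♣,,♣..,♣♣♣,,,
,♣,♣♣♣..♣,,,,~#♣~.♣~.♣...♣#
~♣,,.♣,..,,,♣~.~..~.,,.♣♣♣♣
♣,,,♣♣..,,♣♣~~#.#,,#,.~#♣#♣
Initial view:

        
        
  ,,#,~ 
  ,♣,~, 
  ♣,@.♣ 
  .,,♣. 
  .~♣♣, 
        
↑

        
        
  ♣,~,♣ 
  ,,#,~ 
  ,♣@~, 
  ♣,,.♣ 
  .,,♣. 
  .~♣♣, 

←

        
        
  ♣♣,~,♣
  .,,#,~
  ♣,@,~,
  ♣♣,,.♣
  ..,,♣.
   .~♣♣,

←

        
        
  ,♣♣,~,
  ,.,,#,
  #♣@♣,~
  ,♣♣,,.
  ♣..,,♣
    .~♣♣

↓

        
  ,♣♣,~,
  ,.,,#,
  #♣,♣,~
  ,♣@,,.
  ♣..,,♣
  ♣,.~♣♣
        

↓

  ,♣♣,~,
  ,.,,#,
  #♣,♣,~
  ,♣♣,,.
  ♣.@,,♣
  ♣,.~♣♣
  .,~.. 
        

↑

        
  ,♣♣,~,
  ,.,,#,
  #♣,♣,~
  ,♣@,,.
  ♣..,,♣
  ♣,.~♣♣
  .,~.. 

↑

        
        
  ,♣♣,~,
  ,.,,#,
  #♣@♣,~
  ,♣♣,,.
  ♣..,,♣
  ♣,.~♣♣

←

        
        
  ♣,♣♣,~
  ,,.,,#
  ~#@,♣,
  ,,♣♣,,
  ,♣..,,
   ♣,.~♣

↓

        
  ♣,♣♣,~
  ,,.,,#
  ~#♣,♣,
  ,,@♣,,
  ,♣..,,
  ,♣,.~♣
   .,~..

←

        
   ♣,♣♣,
  ♣,,.,,
  ,~#♣,♣
  ♣,@♣♣,
  ,,♣..,
  ,,♣,.~
    .,~.

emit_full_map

 ♣,♣♣,~,♣
♣,,.,,#,~
,~#♣,♣,~,
♣,@♣♣,,.♣
,,♣..,,♣.
,,♣,.~♣♣,
  .,~..  

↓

   ♣,♣♣,
  ♣,,.,,
  ,~#♣,♣
  ♣,,♣♣,
  ,,@..,
  ,,♣,.~
  ♣,.,~.
        

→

  ♣,♣♣,~
 ♣,,.,,#
 ,~#♣,♣,
 ♣,,♣♣,,
 ,,♣@.,,
 ,,♣,.~♣
 ♣,.,~..
        

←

   ♣,♣♣,
  ♣,,.,,
  ,~#♣,♣
  ♣,,♣♣,
  ,,@..,
  ,,♣,.~
  ♣,.,~.
        

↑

        
   ♣,♣♣,
  ♣,,.,,
  ,~#♣,♣
  ♣,@♣♣,
  ,,♣..,
  ,,♣,.~
  ♣,.,~.

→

        
  ♣,♣♣,~
 ♣,,.,,#
 ,~#♣,♣,
 ♣,,@♣,,
 ,,♣..,,
 ,,♣,.~♣
 ♣,.,~..

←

        
   ♣,♣♣,
  ♣,,.,,
  ,~#♣,♣
  ♣,@♣♣,
  ,,♣..,
  ,,♣,.~
  ♣,.,~.
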